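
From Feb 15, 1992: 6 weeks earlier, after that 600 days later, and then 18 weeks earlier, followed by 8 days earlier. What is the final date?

April 14, 1993

Subtracting 6 weeks (= 42 days) from February 15, 1992:
Going back 15 days from February 15, 1992 reaches the end of the previous month; 42 − 15 = 27 left.
January 1992 has 31 days; 31 − 27 = 4 → January 4, 1992.
Advancing 600 days from January 4, 1992:
January has 31 days, so 31 − 4 = 27 days remain after January 4, 1992; 600 − 27 = 573 left.
February 1992 has 29 days (1992 is a leap year): 573 − 29 = 544 left.
March 1992 has 31 days: 544 − 31 = 513 left.
April 1992 has 30 days: 513 − 30 = 483 left.
May 1992 has 31 days: 483 − 31 = 452 left.
June 1992 has 30 days: 452 − 30 = 422 left.
July 1992 has 31 days: 422 − 31 = 391 left.
August 1992 has 31 days: 391 − 31 = 360 left.
September 1992 has 30 days: 360 − 30 = 330 left.
October 1992 has 31 days: 330 − 31 = 299 left.
November 1992 has 30 days: 299 − 30 = 269 left.
December 1992 has 31 days: 269 − 31 = 238 left.
January 1993 has 31 days: 238 − 31 = 207 left.
February 1993 has 28 days (1993 is not a leap year): 207 − 28 = 179 left.
March 1993 has 31 days: 179 − 31 = 148 left.
April 1993 has 30 days: 148 − 30 = 118 left.
May 1993 has 31 days: 118 − 31 = 87 left.
June 1993 has 30 days: 87 − 30 = 57 left.
July 1993 has 31 days: 57 − 31 = 26 left.
26 days into August 1993 → August 26, 1993.
Subtracting 18 weeks (= 126 days) from August 26, 1993:
Going back 26 days from August 26, 1993 reaches the end of the previous month; 126 − 26 = 100 left.
July 1993 has 31 days: 100 − 31 = 69 left.
June 1993 has 30 days: 69 − 30 = 39 left.
May 1993 has 31 days: 39 − 31 = 8 left.
April 1993 has 30 days; 30 − 8 = 22 → April 22, 1993.
Going back 8 days from April 22, 1993:
22 − 8 = 14, still in April 1993.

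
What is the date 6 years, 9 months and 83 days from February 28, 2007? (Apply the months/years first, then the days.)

Counting forward 6 years, 9 months and 83 days from February 28, 2007: first the month/year part, then the days.
+6 years → 2013; month 2 + 9 = 11 → November 2013.
Day 28 is valid in November, giving November 28, 2013.
Now add 83 days from November 28, 2013.
November has 30 days, so 30 − 28 = 2 days remain after November 28, 2013; 83 − 2 = 81 left.
December 2013 has 31 days: 81 − 31 = 50 left.
January 2014 has 31 days: 50 − 31 = 19 left.
19 days into February 2014 → February 19, 2014.

February 19, 2014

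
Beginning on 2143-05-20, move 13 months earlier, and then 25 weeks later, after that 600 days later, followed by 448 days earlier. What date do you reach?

March 13, 2143

Going back 13 months from May 20, 2143:
month 5 − 13 = -8, which is month 4 of year 2142 → April 2142.
Day 20 is valid in April, giving April 20, 2142.
Counting forward 25 weeks (= 175 days) from April 20, 2142:
April has 30 days, so 30 − 20 = 10 days remain after April 20, 2142; 175 − 10 = 165 left.
May 2142 has 31 days: 165 − 31 = 134 left.
June 2142 has 30 days: 134 − 30 = 104 left.
July 2142 has 31 days: 104 − 31 = 73 left.
August 2142 has 31 days: 73 − 31 = 42 left.
September 2142 has 30 days: 42 − 30 = 12 left.
12 days into October 2142 → October 12, 2142.
Adding 600 days from October 12, 2142:
October has 31 days, so 31 − 12 = 19 days remain after October 12, 2142; 600 − 19 = 581 left.
November 2142 has 30 days: 581 − 30 = 551 left.
December 2142 has 31 days: 551 − 31 = 520 left.
January 2143 has 31 days: 520 − 31 = 489 left.
February 2143 has 28 days (2143 is not a leap year): 489 − 28 = 461 left.
March 2143 has 31 days: 461 − 31 = 430 left.
April 2143 has 30 days: 430 − 30 = 400 left.
May 2143 has 31 days: 400 − 31 = 369 left.
June 2143 has 30 days: 369 − 30 = 339 left.
July 2143 has 31 days: 339 − 31 = 308 left.
August 2143 has 31 days: 308 − 31 = 277 left.
September 2143 has 30 days: 277 − 30 = 247 left.
October 2143 has 31 days: 247 − 31 = 216 left.
November 2143 has 30 days: 216 − 30 = 186 left.
December 2143 has 31 days: 186 − 31 = 155 left.
January 2144 has 31 days: 155 − 31 = 124 left.
February 2144 has 29 days (2144 is a leap year): 124 − 29 = 95 left.
March 2144 has 31 days: 95 − 31 = 64 left.
April 2144 has 30 days: 64 − 30 = 34 left.
May 2144 has 31 days: 34 − 31 = 3 left.
3 days into June 2144 → June 3, 2144.
Going back 448 days from June 3, 2144:
Going back 3 days from June 3, 2144 reaches the end of the previous month; 448 − 3 = 445 left.
May 2144 has 31 days: 445 − 31 = 414 left.
April 2144 has 30 days: 414 − 30 = 384 left.
March 2144 has 31 days: 384 − 31 = 353 left.
February 2144 has 29 days (2144 is a leap year): 353 − 29 = 324 left.
January 2144 has 31 days: 324 − 31 = 293 left.
December 2143 has 31 days: 293 − 31 = 262 left.
November 2143 has 30 days: 262 − 30 = 232 left.
October 2143 has 31 days: 232 − 31 = 201 left.
September 2143 has 30 days: 201 − 30 = 171 left.
August 2143 has 31 days: 171 − 31 = 140 left.
July 2143 has 31 days: 140 − 31 = 109 left.
June 2143 has 30 days: 109 − 30 = 79 left.
May 2143 has 31 days: 79 − 31 = 48 left.
April 2143 has 30 days: 48 − 30 = 18 left.
March 2143 has 31 days; 31 − 18 = 13 → March 13, 2143.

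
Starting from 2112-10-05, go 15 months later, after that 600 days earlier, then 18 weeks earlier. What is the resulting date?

Advancing 15 months from October 5, 2112:
month 10 + 15 = 25, which is month 1 of year 2114 → January 2114.
Day 5 is valid in January, giving January 5, 2114.
Going back 600 days from January 5, 2114:
Going back 5 days from January 5, 2114 reaches the end of the previous month; 600 − 5 = 595 left.
December 2113 has 31 days: 595 − 31 = 564 left.
November 2113 has 30 days: 564 − 30 = 534 left.
October 2113 has 31 days: 534 − 31 = 503 left.
September 2113 has 30 days: 503 − 30 = 473 left.
August 2113 has 31 days: 473 − 31 = 442 left.
July 2113 has 31 days: 442 − 31 = 411 left.
June 2113 has 30 days: 411 − 30 = 381 left.
May 2113 has 31 days: 381 − 31 = 350 left.
April 2113 has 30 days: 350 − 30 = 320 left.
March 2113 has 31 days: 320 − 31 = 289 left.
February 2113 has 28 days (2113 is not a leap year): 289 − 28 = 261 left.
January 2113 has 31 days: 261 − 31 = 230 left.
December 2112 has 31 days: 230 − 31 = 199 left.
November 2112 has 30 days: 199 − 30 = 169 left.
October 2112 has 31 days: 169 − 31 = 138 left.
September 2112 has 30 days: 138 − 30 = 108 left.
August 2112 has 31 days: 108 − 31 = 77 left.
July 2112 has 31 days: 77 − 31 = 46 left.
June 2112 has 30 days: 46 − 30 = 16 left.
May 2112 has 31 days; 31 − 16 = 15 → May 15, 2112.
Counting back 18 weeks (= 126 days) from May 15, 2112:
Going back 15 days from May 15, 2112 reaches the end of the previous month; 126 − 15 = 111 left.
April 2112 has 30 days: 111 − 30 = 81 left.
March 2112 has 31 days: 81 − 31 = 50 left.
February 2112 has 29 days (2112 is a leap year): 50 − 29 = 21 left.
January 2112 has 31 days; 31 − 21 = 10 → January 10, 2112.

January 10, 2112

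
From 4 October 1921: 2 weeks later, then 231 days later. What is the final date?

Counting forward 2 weeks (= 14 days) from October 4, 1921:
October has 31 days; 4 + 14 = 18, still in October.
Counting forward 231 days from October 18, 1921:
October has 31 days, so 31 − 18 = 13 days remain after October 18, 1921; 231 − 13 = 218 left.
November 1921 has 30 days: 218 − 30 = 188 left.
December 1921 has 31 days: 188 − 31 = 157 left.
January 1922 has 31 days: 157 − 31 = 126 left.
February 1922 has 28 days (1922 is not a leap year): 126 − 28 = 98 left.
March 1922 has 31 days: 98 − 31 = 67 left.
April 1922 has 30 days: 67 − 30 = 37 left.
May 1922 has 31 days: 37 − 31 = 6 left.
6 days into June 1922 → June 6, 1922.

June 6, 1922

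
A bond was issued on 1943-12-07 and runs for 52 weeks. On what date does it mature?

December 5, 1944

Advancing 52 weeks = 364 days from December 7, 1943.
December has 31 days, so 31 − 7 = 24 days remain after December 7, 1943; 364 − 24 = 340 left.
January 1944 has 31 days: 340 − 31 = 309 left.
February 1944 has 29 days (1944 is a leap year): 309 − 29 = 280 left.
March 1944 has 31 days: 280 − 31 = 249 left.
April 1944 has 30 days: 249 − 30 = 219 left.
May 1944 has 31 days: 219 − 31 = 188 left.
June 1944 has 30 days: 188 − 30 = 158 left.
July 1944 has 31 days: 158 − 31 = 127 left.
August 1944 has 31 days: 127 − 31 = 96 left.
September 1944 has 30 days: 96 − 30 = 66 left.
October 1944 has 31 days: 66 − 31 = 35 left.
November 1944 has 30 days: 35 − 30 = 5 left.
5 days into December 1944 → December 5, 1944.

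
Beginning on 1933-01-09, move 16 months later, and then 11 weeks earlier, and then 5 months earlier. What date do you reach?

Adding 16 months from January 9, 1933:
month 1 + 16 = 17, which is month 5 of year 1934 → May 1934.
Day 9 is valid in May, giving May 9, 1934.
Going back 11 weeks (= 77 days) from May 9, 1934:
Going back 9 days from May 9, 1934 reaches the end of the previous month; 77 − 9 = 68 left.
April 1934 has 30 days: 68 − 30 = 38 left.
March 1934 has 31 days: 38 − 31 = 7 left.
February 1934 has 28 days; 28 − 7 = 21 → February 21, 1934.
Going back 5 months from February 21, 1934:
month 2 − 5 = -3, which is month 9 of year 1933 → September 1933.
Day 21 is valid in September, giving September 21, 1933.

September 21, 1933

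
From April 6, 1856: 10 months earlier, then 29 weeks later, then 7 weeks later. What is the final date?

February 13, 1856

Going back 10 months from April 6, 1856:
month 4 − 10 = -6, which is month 6 of year 1855 → June 1855.
Day 6 is valid in June, giving June 6, 1855.
Counting forward 29 weeks (= 203 days) from June 6, 1855:
June has 30 days, so 30 − 6 = 24 days remain after June 6, 1855; 203 − 24 = 179 left.
July 1855 has 31 days: 179 − 31 = 148 left.
August 1855 has 31 days: 148 − 31 = 117 left.
September 1855 has 30 days: 117 − 30 = 87 left.
October 1855 has 31 days: 87 − 31 = 56 left.
November 1855 has 30 days: 56 − 30 = 26 left.
26 days into December 1855 → December 26, 1855.
Advancing 7 weeks (= 49 days) from December 26, 1855:
December has 31 days, so 31 − 26 = 5 days remain after December 26, 1855; 49 − 5 = 44 left.
January 1856 has 31 days: 44 − 31 = 13 left.
13 days into February 1856 → February 13, 1856.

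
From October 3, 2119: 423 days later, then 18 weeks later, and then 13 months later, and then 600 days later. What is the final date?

Advancing 423 days from October 3, 2119:
October has 31 days, so 31 − 3 = 28 days remain after October 3, 2119; 423 − 28 = 395 left.
November 2119 has 30 days: 395 − 30 = 365 left.
December 2119 has 31 days: 365 − 31 = 334 left.
January 2120 has 31 days: 334 − 31 = 303 left.
February 2120 has 29 days (2120 is a leap year): 303 − 29 = 274 left.
March 2120 has 31 days: 274 − 31 = 243 left.
April 2120 has 30 days: 243 − 30 = 213 left.
May 2120 has 31 days: 213 − 31 = 182 left.
June 2120 has 30 days: 182 − 30 = 152 left.
July 2120 has 31 days: 152 − 31 = 121 left.
August 2120 has 31 days: 121 − 31 = 90 left.
September 2120 has 30 days: 90 − 30 = 60 left.
October 2120 has 31 days: 60 − 31 = 29 left.
29 days into November 2120 → November 29, 2120.
Advancing 18 weeks (= 126 days) from November 29, 2120:
November has 30 days, so 30 − 29 = 1 day remains after November 29, 2120; 126 − 1 = 125 left.
December 2120 has 31 days: 125 − 31 = 94 left.
January 2121 has 31 days: 94 − 31 = 63 left.
February 2121 has 28 days (2121 is not a leap year): 63 − 28 = 35 left.
March 2121 has 31 days: 35 − 31 = 4 left.
4 days into April 2121 → April 4, 2121.
Adding 13 months from April 4, 2121:
month 4 + 13 = 17, which is month 5 of year 2122 → May 2122.
Day 4 is valid in May, giving May 4, 2122.
Advancing 600 days from May 4, 2122:
May has 31 days, so 31 − 4 = 27 days remain after May 4, 2122; 600 − 27 = 573 left.
June 2122 has 30 days: 573 − 30 = 543 left.
July 2122 has 31 days: 543 − 31 = 512 left.
August 2122 has 31 days: 512 − 31 = 481 left.
September 2122 has 30 days: 481 − 30 = 451 left.
October 2122 has 31 days: 451 − 31 = 420 left.
November 2122 has 30 days: 420 − 30 = 390 left.
December 2122 has 31 days: 390 − 31 = 359 left.
January 2123 has 31 days: 359 − 31 = 328 left.
February 2123 has 28 days (2123 is not a leap year): 328 − 28 = 300 left.
March 2123 has 31 days: 300 − 31 = 269 left.
April 2123 has 30 days: 269 − 30 = 239 left.
May 2123 has 31 days: 239 − 31 = 208 left.
June 2123 has 30 days: 208 − 30 = 178 left.
July 2123 has 31 days: 178 − 31 = 147 left.
August 2123 has 31 days: 147 − 31 = 116 left.
September 2123 has 30 days: 116 − 30 = 86 left.
October 2123 has 31 days: 86 − 31 = 55 left.
November 2123 has 30 days: 55 − 30 = 25 left.
25 days into December 2123 → December 25, 2123.

December 25, 2123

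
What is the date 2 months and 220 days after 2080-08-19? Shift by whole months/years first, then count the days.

Adding 2 months and 220 days from August 19, 2080: first the month/year part, then the days.
month 8 + 2 = 10 → October 2080.
Day 19 is valid in October, giving October 19, 2080.
Now add 220 days from October 19, 2080.
October has 31 days, so 31 − 19 = 12 days remain after October 19, 2080; 220 − 12 = 208 left.
November 2080 has 30 days: 208 − 30 = 178 left.
December 2080 has 31 days: 178 − 31 = 147 left.
January 2081 has 31 days: 147 − 31 = 116 left.
February 2081 has 28 days (2081 is not a leap year): 116 − 28 = 88 left.
March 2081 has 31 days: 88 − 31 = 57 left.
April 2081 has 30 days: 57 − 30 = 27 left.
27 days into May 2081 → May 27, 2081.

May 27, 2081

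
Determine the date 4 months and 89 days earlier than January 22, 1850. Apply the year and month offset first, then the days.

Going back 4 months and 89 days from January 22, 1850: first the month/year part, then the days.
month 1 − 4 = -3, which is month 9 of year 1849 → September 1849.
Day 22 is valid in September, giving September 22, 1849.
Now subtract 89 days from September 22, 1849.
Going back 22 days from September 22, 1849 reaches the end of the previous month; 89 − 22 = 67 left.
August 1849 has 31 days: 67 − 31 = 36 left.
July 1849 has 31 days: 36 − 31 = 5 left.
June 1849 has 30 days; 30 − 5 = 25 → June 25, 1849.

June 25, 1849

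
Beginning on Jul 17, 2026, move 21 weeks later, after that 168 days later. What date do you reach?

May 28, 2027

Counting forward 21 weeks (= 147 days) from July 17, 2026:
July has 31 days, so 31 − 17 = 14 days remain after July 17, 2026; 147 − 14 = 133 left.
August 2026 has 31 days: 133 − 31 = 102 left.
September 2026 has 30 days: 102 − 30 = 72 left.
October 2026 has 31 days: 72 − 31 = 41 left.
November 2026 has 30 days: 41 − 30 = 11 left.
11 days into December 2026 → December 11, 2026.
Adding 168 days from December 11, 2026:
December has 31 days, so 31 − 11 = 20 days remain after December 11, 2026; 168 − 20 = 148 left.
January 2027 has 31 days: 148 − 31 = 117 left.
February 2027 has 28 days (2027 is not a leap year): 117 − 28 = 89 left.
March 2027 has 31 days: 89 − 31 = 58 left.
April 2027 has 30 days: 58 − 30 = 28 left.
28 days into May 2027 → May 28, 2027.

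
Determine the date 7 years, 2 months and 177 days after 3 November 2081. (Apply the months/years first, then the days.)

Adding 7 years, 2 months and 177 days from November 3, 2081: first the month/year part, then the days.
+7 years → 2088; month 11 + 2 = 13, which is month 1 of year 2089 → January 2089.
Day 3 is valid in January, giving January 3, 2089.
Now add 177 days from January 3, 2089.
January has 31 days, so 31 − 3 = 28 days remain after January 3, 2089; 177 − 28 = 149 left.
February 2089 has 28 days (2089 is not a leap year): 149 − 28 = 121 left.
March 2089 has 31 days: 121 − 31 = 90 left.
April 2089 has 30 days: 90 − 30 = 60 left.
May 2089 has 31 days: 60 − 31 = 29 left.
29 days into June 2089 → June 29, 2089.

June 29, 2089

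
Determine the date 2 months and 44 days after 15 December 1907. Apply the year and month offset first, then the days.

Adding 2 months and 44 days from December 15, 1907: first the month/year part, then the days.
month 12 + 2 = 14, which is month 2 of year 1908 → February 1908.
Day 15 is valid in February, giving February 15, 1908.
Now add 44 days from February 15, 1908.
February has 29 days, so 29 − 15 = 14 days remain after February 15, 1908; 44 − 14 = 30 left.
30 days into March 1908 → March 30, 1908.

March 30, 1908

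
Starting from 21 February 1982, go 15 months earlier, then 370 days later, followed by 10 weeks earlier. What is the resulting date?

Subtracting 15 months from February 21, 1982:
month 2 − 15 = -13, which is month 11 of year 1980 → November 1980.
Day 21 is valid in November, giving November 21, 1980.
Adding 370 days from November 21, 1980:
November has 30 days, so 30 − 21 = 9 days remain after November 21, 1980; 370 − 9 = 361 left.
December 1980 has 31 days: 361 − 31 = 330 left.
January 1981 has 31 days: 330 − 31 = 299 left.
February 1981 has 28 days (1981 is not a leap year): 299 − 28 = 271 left.
March 1981 has 31 days: 271 − 31 = 240 left.
April 1981 has 30 days: 240 − 30 = 210 left.
May 1981 has 31 days: 210 − 31 = 179 left.
June 1981 has 30 days: 179 − 30 = 149 left.
July 1981 has 31 days: 149 − 31 = 118 left.
August 1981 has 31 days: 118 − 31 = 87 left.
September 1981 has 30 days: 87 − 30 = 57 left.
October 1981 has 31 days: 57 − 31 = 26 left.
26 days into November 1981 → November 26, 1981.
Counting back 10 weeks (= 70 days) from November 26, 1981:
Going back 26 days from November 26, 1981 reaches the end of the previous month; 70 − 26 = 44 left.
October 1981 has 31 days: 44 − 31 = 13 left.
September 1981 has 30 days; 30 − 13 = 17 → September 17, 1981.

September 17, 1981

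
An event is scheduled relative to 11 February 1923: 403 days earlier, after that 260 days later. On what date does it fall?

Going back 403 days from February 11, 1923:
Going back 11 days from February 11, 1923 reaches the end of the previous month; 403 − 11 = 392 left.
January 1923 has 31 days: 392 − 31 = 361 left.
December 1922 has 31 days: 361 − 31 = 330 left.
November 1922 has 30 days: 330 − 30 = 300 left.
October 1922 has 31 days: 300 − 31 = 269 left.
September 1922 has 30 days: 269 − 30 = 239 left.
August 1922 has 31 days: 239 − 31 = 208 left.
July 1922 has 31 days: 208 − 31 = 177 left.
June 1922 has 30 days: 177 − 30 = 147 left.
May 1922 has 31 days: 147 − 31 = 116 left.
April 1922 has 30 days: 116 − 30 = 86 left.
March 1922 has 31 days: 86 − 31 = 55 left.
February 1922 has 28 days (1922 is not a leap year): 55 − 28 = 27 left.
January 1922 has 31 days; 31 − 27 = 4 → January 4, 1922.
Counting forward 260 days from January 4, 1922:
January has 31 days, so 31 − 4 = 27 days remain after January 4, 1922; 260 − 27 = 233 left.
February 1922 has 28 days (1922 is not a leap year): 233 − 28 = 205 left.
March 1922 has 31 days: 205 − 31 = 174 left.
April 1922 has 30 days: 174 − 30 = 144 left.
May 1922 has 31 days: 144 − 31 = 113 left.
June 1922 has 30 days: 113 − 30 = 83 left.
July 1922 has 31 days: 83 − 31 = 52 left.
August 1922 has 31 days: 52 − 31 = 21 left.
21 days into September 1922 → September 21, 1922.

September 21, 1922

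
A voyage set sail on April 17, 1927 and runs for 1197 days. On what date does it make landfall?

Counting forward 1197 days from April 17, 1927.
April has 30 days, so 30 − 17 = 13 days remain after April 17, 1927; 1197 − 13 = 1184 left.
May 1927 has 31 days: 1184 − 31 = 1153 left.
June 1927 has 30 days: 1153 − 30 = 1123 left.
July 1927 has 31 days: 1123 − 31 = 1092 left.
August 1927 has 31 days: 1092 − 31 = 1061 left.
September 1927 has 30 days: 1061 − 30 = 1031 left.
October 1927 has 31 days: 1031 − 31 = 1000 left.
November 1927 has 30 days: 1000 − 30 = 970 left.
December 1927 has 31 days: 970 − 31 = 939 left.
January 1928 has 31 days: 939 − 31 = 908 left.
February 1928 has 29 days (1928 is a leap year): 908 − 29 = 879 left.
March 1928 has 31 days: 879 − 31 = 848 left.
April 1928 has 30 days: 848 − 30 = 818 left.
May 1928 has 31 days: 818 − 31 = 787 left.
June 1928 has 30 days: 787 − 30 = 757 left.
July 1928 has 31 days: 757 − 31 = 726 left.
August 1928 has 31 days: 726 − 31 = 695 left.
September 1928 has 30 days: 695 − 30 = 665 left.
October 1928 has 31 days: 665 − 31 = 634 left.
November 1928 has 30 days: 634 − 30 = 604 left.
December 1928 has 31 days: 604 − 31 = 573 left.
January 1929 has 31 days: 573 − 31 = 542 left.
February 1929 has 28 days (1929 is not a leap year): 542 − 28 = 514 left.
March 1929 has 31 days: 514 − 31 = 483 left.
April 1929 has 30 days: 483 − 30 = 453 left.
May 1929 has 31 days: 453 − 31 = 422 left.
June 1929 has 30 days: 422 − 30 = 392 left.
July 1929 has 31 days: 392 − 31 = 361 left.
August 1929 has 31 days: 361 − 31 = 330 left.
September 1929 has 30 days: 330 − 30 = 300 left.
October 1929 has 31 days: 300 − 31 = 269 left.
November 1929 has 30 days: 269 − 30 = 239 left.
December 1929 has 31 days: 239 − 31 = 208 left.
January 1930 has 31 days: 208 − 31 = 177 left.
February 1930 has 28 days (1930 is not a leap year): 177 − 28 = 149 left.
March 1930 has 31 days: 149 − 31 = 118 left.
April 1930 has 30 days: 118 − 30 = 88 left.
May 1930 has 31 days: 88 − 31 = 57 left.
June 1930 has 30 days: 57 − 30 = 27 left.
27 days into July 1930 → July 27, 1930.

July 27, 1930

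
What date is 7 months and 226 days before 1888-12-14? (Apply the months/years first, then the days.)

Counting back 7 months and 226 days from December 14, 1888: first the month/year part, then the days.
month 12 − 7 = 5 → May 1888.
Day 14 is valid in May, giving May 14, 1888.
Now subtract 226 days from May 14, 1888.
Going back 14 days from May 14, 1888 reaches the end of the previous month; 226 − 14 = 212 left.
April 1888 has 30 days: 212 − 30 = 182 left.
March 1888 has 31 days: 182 − 31 = 151 left.
February 1888 has 29 days (1888 is a leap year): 151 − 29 = 122 left.
January 1888 has 31 days: 122 − 31 = 91 left.
December 1887 has 31 days: 91 − 31 = 60 left.
November 1887 has 30 days: 60 − 30 = 30 left.
October 1887 has 31 days; 31 − 30 = 1 → October 1, 1887.

October 1, 1887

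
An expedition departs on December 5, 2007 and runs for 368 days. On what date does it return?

December 7, 2008

Advancing 368 days from December 5, 2007.
December has 31 days, so 31 − 5 = 26 days remain after December 5, 2007; 368 − 26 = 342 left.
January 2008 has 31 days: 342 − 31 = 311 left.
February 2008 has 29 days (2008 is a leap year): 311 − 29 = 282 left.
March 2008 has 31 days: 282 − 31 = 251 left.
April 2008 has 30 days: 251 − 30 = 221 left.
May 2008 has 31 days: 221 − 31 = 190 left.
June 2008 has 30 days: 190 − 30 = 160 left.
July 2008 has 31 days: 160 − 31 = 129 left.
August 2008 has 31 days: 129 − 31 = 98 left.
September 2008 has 30 days: 98 − 30 = 68 left.
October 2008 has 31 days: 68 − 31 = 37 left.
November 2008 has 30 days: 37 − 30 = 7 left.
7 days into December 2008 → December 7, 2008.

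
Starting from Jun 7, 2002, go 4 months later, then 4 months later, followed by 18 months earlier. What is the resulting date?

August 7, 2001

Adding 4 months from June 7, 2002:
month 6 + 4 = 10 → October 2002.
Day 7 is valid in October, giving October 7, 2002.
Adding 4 months from October 7, 2002:
month 10 + 4 = 14, which is month 2 of year 2003 → February 2003.
Day 7 is valid in February, giving February 7, 2003.
Subtracting 18 months from February 7, 2003:
month 2 − 18 = -16, which is month 8 of year 2001 → August 2001.
Day 7 is valid in August, giving August 7, 2001.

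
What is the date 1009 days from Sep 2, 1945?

June 7, 1948

Counting forward 1009 days from September 2, 1945.
September has 30 days, so 30 − 2 = 28 days remain after September 2, 1945; 1009 − 28 = 981 left.
October 1945 has 31 days: 981 − 31 = 950 left.
November 1945 has 30 days: 950 − 30 = 920 left.
December 1945 has 31 days: 920 − 31 = 889 left.
January 1946 has 31 days: 889 − 31 = 858 left.
February 1946 has 28 days (1946 is not a leap year): 858 − 28 = 830 left.
March 1946 has 31 days: 830 − 31 = 799 left.
April 1946 has 30 days: 799 − 30 = 769 left.
May 1946 has 31 days: 769 − 31 = 738 left.
June 1946 has 30 days: 738 − 30 = 708 left.
July 1946 has 31 days: 708 − 31 = 677 left.
August 1946 has 31 days: 677 − 31 = 646 left.
September 1946 has 30 days: 646 − 30 = 616 left.
October 1946 has 31 days: 616 − 31 = 585 left.
November 1946 has 30 days: 585 − 30 = 555 left.
December 1946 has 31 days: 555 − 31 = 524 left.
January 1947 has 31 days: 524 − 31 = 493 left.
February 1947 has 28 days (1947 is not a leap year): 493 − 28 = 465 left.
March 1947 has 31 days: 465 − 31 = 434 left.
April 1947 has 30 days: 434 − 30 = 404 left.
May 1947 has 31 days: 404 − 31 = 373 left.
June 1947 has 30 days: 373 − 30 = 343 left.
July 1947 has 31 days: 343 − 31 = 312 left.
August 1947 has 31 days: 312 − 31 = 281 left.
September 1947 has 30 days: 281 − 30 = 251 left.
October 1947 has 31 days: 251 − 31 = 220 left.
November 1947 has 30 days: 220 − 30 = 190 left.
December 1947 has 31 days: 190 − 31 = 159 left.
January 1948 has 31 days: 159 − 31 = 128 left.
February 1948 has 29 days (1948 is a leap year): 128 − 29 = 99 left.
March 1948 has 31 days: 99 − 31 = 68 left.
April 1948 has 30 days: 68 − 30 = 38 left.
May 1948 has 31 days: 38 − 31 = 7 left.
7 days into June 1948 → June 7, 1948.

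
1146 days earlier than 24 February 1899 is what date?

January 5, 1896

Going back 1146 days from February 24, 1899.
Going back 24 days from February 24, 1899 reaches the end of the previous month; 1146 − 24 = 1122 left.
January 1899 has 31 days: 1122 − 31 = 1091 left.
December 1898 has 31 days: 1091 − 31 = 1060 left.
November 1898 has 30 days: 1060 − 30 = 1030 left.
October 1898 has 31 days: 1030 − 31 = 999 left.
September 1898 has 30 days: 999 − 30 = 969 left.
August 1898 has 31 days: 969 − 31 = 938 left.
July 1898 has 31 days: 938 − 31 = 907 left.
June 1898 has 30 days: 907 − 30 = 877 left.
May 1898 has 31 days: 877 − 31 = 846 left.
April 1898 has 30 days: 846 − 30 = 816 left.
March 1898 has 31 days: 816 − 31 = 785 left.
February 1898 has 28 days (1898 is not a leap year): 785 − 28 = 757 left.
January 1898 has 31 days: 757 − 31 = 726 left.
December 1897 has 31 days: 726 − 31 = 695 left.
November 1897 has 30 days: 695 − 30 = 665 left.
October 1897 has 31 days: 665 − 31 = 634 left.
September 1897 has 30 days: 634 − 30 = 604 left.
August 1897 has 31 days: 604 − 31 = 573 left.
July 1897 has 31 days: 573 − 31 = 542 left.
June 1897 has 30 days: 542 − 30 = 512 left.
May 1897 has 31 days: 512 − 31 = 481 left.
April 1897 has 30 days: 481 − 30 = 451 left.
March 1897 has 31 days: 451 − 31 = 420 left.
February 1897 has 28 days (1897 is not a leap year): 420 − 28 = 392 left.
January 1897 has 31 days: 392 − 31 = 361 left.
December 1896 has 31 days: 361 − 31 = 330 left.
November 1896 has 30 days: 330 − 30 = 300 left.
October 1896 has 31 days: 300 − 31 = 269 left.
September 1896 has 30 days: 269 − 30 = 239 left.
August 1896 has 31 days: 239 − 31 = 208 left.
July 1896 has 31 days: 208 − 31 = 177 left.
June 1896 has 30 days: 177 − 30 = 147 left.
May 1896 has 31 days: 147 − 31 = 116 left.
April 1896 has 30 days: 116 − 30 = 86 left.
March 1896 has 31 days: 86 − 31 = 55 left.
February 1896 has 29 days (1896 is a leap year): 55 − 29 = 26 left.
January 1896 has 31 days; 31 − 26 = 5 → January 5, 1896.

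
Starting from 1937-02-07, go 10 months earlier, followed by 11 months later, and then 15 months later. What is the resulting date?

Going back 10 months from February 7, 1937:
month 2 − 10 = -8, which is month 4 of year 1936 → April 1936.
Day 7 is valid in April, giving April 7, 1936.
Advancing 11 months from April 7, 1936:
month 4 + 11 = 15, which is month 3 of year 1937 → March 1937.
Day 7 is valid in March, giving March 7, 1937.
Counting forward 15 months from March 7, 1937:
month 3 + 15 = 18, which is month 6 of year 1938 → June 1938.
Day 7 is valid in June, giving June 7, 1938.

June 7, 1938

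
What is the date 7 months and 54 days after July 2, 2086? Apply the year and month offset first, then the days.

Advancing 7 months and 54 days from July 2, 2086: first the month/year part, then the days.
month 7 + 7 = 14, which is month 2 of year 2087 → February 2087.
Day 2 is valid in February, giving February 2, 2087.
Now add 54 days from February 2, 2087.
February has 28 days, so 28 − 2 = 26 days remain after February 2, 2087; 54 − 26 = 28 left.
28 days into March 2087 → March 28, 2087.

March 28, 2087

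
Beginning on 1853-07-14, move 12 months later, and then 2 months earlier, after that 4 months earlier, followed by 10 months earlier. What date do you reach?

March 14, 1853

Advancing 12 months from July 14, 1853:
month 7 + 12 = 19, which is month 7 of year 1854 → July 1854.
Day 14 is valid in July, giving July 14, 1854.
Going back 2 months from July 14, 1854:
month 7 − 2 = 5 → May 1854.
Day 14 is valid in May, giving May 14, 1854.
Counting back 4 months from May 14, 1854:
month 5 − 4 = 1 → January 1854.
Day 14 is valid in January, giving January 14, 1854.
Counting back 10 months from January 14, 1854:
month 1 − 10 = -9, which is month 3 of year 1853 → March 1853.
Day 14 is valid in March, giving March 14, 1853.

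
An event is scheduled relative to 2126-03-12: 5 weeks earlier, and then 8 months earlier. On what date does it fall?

Subtracting 5 weeks (= 35 days) from March 12, 2126:
Going back 12 days from March 12, 2126 reaches the end of the previous month; 35 − 12 = 23 left.
February 2126 has 28 days; 28 − 23 = 5 → February 5, 2126.
Counting back 8 months from February 5, 2126:
month 2 − 8 = -6, which is month 6 of year 2125 → June 2125.
Day 5 is valid in June, giving June 5, 2125.

June 5, 2125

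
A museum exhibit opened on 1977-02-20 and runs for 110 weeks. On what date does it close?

April 1, 1979

Advancing 110 weeks = 770 days from February 20, 1977.
February has 28 days, so 28 − 20 = 8 days remain after February 20, 1977; 770 − 8 = 762 left.
March 1977 has 31 days: 762 − 31 = 731 left.
April 1977 has 30 days: 731 − 30 = 701 left.
May 1977 has 31 days: 701 − 31 = 670 left.
June 1977 has 30 days: 670 − 30 = 640 left.
July 1977 has 31 days: 640 − 31 = 609 left.
August 1977 has 31 days: 609 − 31 = 578 left.
September 1977 has 30 days: 578 − 30 = 548 left.
October 1977 has 31 days: 548 − 31 = 517 left.
November 1977 has 30 days: 517 − 30 = 487 left.
December 1977 has 31 days: 487 − 31 = 456 left.
January 1978 has 31 days: 456 − 31 = 425 left.
February 1978 has 28 days (1978 is not a leap year): 425 − 28 = 397 left.
March 1978 has 31 days: 397 − 31 = 366 left.
April 1978 has 30 days: 366 − 30 = 336 left.
May 1978 has 31 days: 336 − 31 = 305 left.
June 1978 has 30 days: 305 − 30 = 275 left.
July 1978 has 31 days: 275 − 31 = 244 left.
August 1978 has 31 days: 244 − 31 = 213 left.
September 1978 has 30 days: 213 − 30 = 183 left.
October 1978 has 31 days: 183 − 31 = 152 left.
November 1978 has 30 days: 152 − 30 = 122 left.
December 1978 has 31 days: 122 − 31 = 91 left.
January 1979 has 31 days: 91 − 31 = 60 left.
February 1979 has 28 days (1979 is not a leap year): 60 − 28 = 32 left.
March 1979 has 31 days: 32 − 31 = 1 left.
1 day into April 1979 → April 1, 1979.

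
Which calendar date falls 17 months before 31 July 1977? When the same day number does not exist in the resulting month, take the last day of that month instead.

February 29, 1976

Counting back 17 months from July 31, 1977.
month 7 − 17 = -10, which is month 2 of year 1976 → February 1976.
February 1976 has only 29 days (1976 is a leap year — relevant if February), and the start was day 31, so the date clamps to February 29, 1976.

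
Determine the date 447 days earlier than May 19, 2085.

February 27, 2084

Going back 447 days from May 19, 2085.
Going back 19 days from May 19, 2085 reaches the end of the previous month; 447 − 19 = 428 left.
April 2085 has 30 days: 428 − 30 = 398 left.
March 2085 has 31 days: 398 − 31 = 367 left.
February 2085 has 28 days (2085 is not a leap year): 367 − 28 = 339 left.
January 2085 has 31 days: 339 − 31 = 308 left.
December 2084 has 31 days: 308 − 31 = 277 left.
November 2084 has 30 days: 277 − 30 = 247 left.
October 2084 has 31 days: 247 − 31 = 216 left.
September 2084 has 30 days: 216 − 30 = 186 left.
August 2084 has 31 days: 186 − 31 = 155 left.
July 2084 has 31 days: 155 − 31 = 124 left.
June 2084 has 30 days: 124 − 30 = 94 left.
May 2084 has 31 days: 94 − 31 = 63 left.
April 2084 has 30 days: 63 − 30 = 33 left.
March 2084 has 31 days: 33 − 31 = 2 left.
February 2084 has 29 days; 29 − 2 = 27 → February 27, 2084.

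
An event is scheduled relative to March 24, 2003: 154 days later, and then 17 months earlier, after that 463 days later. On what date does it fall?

July 1, 2003

Advancing 154 days from March 24, 2003:
March has 31 days, so 31 − 24 = 7 days remain after March 24, 2003; 154 − 7 = 147 left.
April 2003 has 30 days: 147 − 30 = 117 left.
May 2003 has 31 days: 117 − 31 = 86 left.
June 2003 has 30 days: 86 − 30 = 56 left.
July 2003 has 31 days: 56 − 31 = 25 left.
25 days into August 2003 → August 25, 2003.
Going back 17 months from August 25, 2003:
month 8 − 17 = -9, which is month 3 of year 2002 → March 2002.
Day 25 is valid in March, giving March 25, 2002.
Adding 463 days from March 25, 2002:
March has 31 days, so 31 − 25 = 6 days remain after March 25, 2002; 463 − 6 = 457 left.
April 2002 has 30 days: 457 − 30 = 427 left.
May 2002 has 31 days: 427 − 31 = 396 left.
June 2002 has 30 days: 396 − 30 = 366 left.
July 2002 has 31 days: 366 − 31 = 335 left.
August 2002 has 31 days: 335 − 31 = 304 left.
September 2002 has 30 days: 304 − 30 = 274 left.
October 2002 has 31 days: 274 − 31 = 243 left.
November 2002 has 30 days: 243 − 30 = 213 left.
December 2002 has 31 days: 213 − 31 = 182 left.
January 2003 has 31 days: 182 − 31 = 151 left.
February 2003 has 28 days (2003 is not a leap year): 151 − 28 = 123 left.
March 2003 has 31 days: 123 − 31 = 92 left.
April 2003 has 30 days: 92 − 30 = 62 left.
May 2003 has 31 days: 62 − 31 = 31 left.
June 2003 has 30 days: 31 − 30 = 1 left.
1 day into July 2003 → July 1, 2003.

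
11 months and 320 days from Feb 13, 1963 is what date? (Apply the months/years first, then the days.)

November 28, 1964

Counting forward 11 months and 320 days from February 13, 1963: first the month/year part, then the days.
month 2 + 11 = 13, which is month 1 of year 1964 → January 1964.
Day 13 is valid in January, giving January 13, 1964.
Now add 320 days from January 13, 1964.
January has 31 days, so 31 − 13 = 18 days remain after January 13, 1964; 320 − 18 = 302 left.
February 1964 has 29 days (1964 is a leap year): 302 − 29 = 273 left.
March 1964 has 31 days: 273 − 31 = 242 left.
April 1964 has 30 days: 242 − 30 = 212 left.
May 1964 has 31 days: 212 − 31 = 181 left.
June 1964 has 30 days: 181 − 30 = 151 left.
July 1964 has 31 days: 151 − 31 = 120 left.
August 1964 has 31 days: 120 − 31 = 89 left.
September 1964 has 30 days: 89 − 30 = 59 left.
October 1964 has 31 days: 59 − 31 = 28 left.
28 days into November 1964 → November 28, 1964.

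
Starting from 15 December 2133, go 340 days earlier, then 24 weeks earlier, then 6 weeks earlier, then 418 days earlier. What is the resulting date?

April 22, 2131

Going back 340 days from December 15, 2133:
Going back 15 days from December 15, 2133 reaches the end of the previous month; 340 − 15 = 325 left.
November 2133 has 30 days: 325 − 30 = 295 left.
October 2133 has 31 days: 295 − 31 = 264 left.
September 2133 has 30 days: 264 − 30 = 234 left.
August 2133 has 31 days: 234 − 31 = 203 left.
July 2133 has 31 days: 203 − 31 = 172 left.
June 2133 has 30 days: 172 − 30 = 142 left.
May 2133 has 31 days: 142 − 31 = 111 left.
April 2133 has 30 days: 111 − 30 = 81 left.
March 2133 has 31 days: 81 − 31 = 50 left.
February 2133 has 28 days (2133 is not a leap year): 50 − 28 = 22 left.
January 2133 has 31 days; 31 − 22 = 9 → January 9, 2133.
Going back 24 weeks (= 168 days) from January 9, 2133:
Going back 9 days from January 9, 2133 reaches the end of the previous month; 168 − 9 = 159 left.
December 2132 has 31 days: 159 − 31 = 128 left.
November 2132 has 30 days: 128 − 30 = 98 left.
October 2132 has 31 days: 98 − 31 = 67 left.
September 2132 has 30 days: 67 − 30 = 37 left.
August 2132 has 31 days: 37 − 31 = 6 left.
July 2132 has 31 days; 31 − 6 = 25 → July 25, 2132.
Subtracting 6 weeks (= 42 days) from July 25, 2132:
Going back 25 days from July 25, 2132 reaches the end of the previous month; 42 − 25 = 17 left.
June 2132 has 30 days; 30 − 17 = 13 → June 13, 2132.
Counting back 418 days from June 13, 2132:
Going back 13 days from June 13, 2132 reaches the end of the previous month; 418 − 13 = 405 left.
May 2132 has 31 days: 405 − 31 = 374 left.
April 2132 has 30 days: 374 − 30 = 344 left.
March 2132 has 31 days: 344 − 31 = 313 left.
February 2132 has 29 days (2132 is a leap year): 313 − 29 = 284 left.
January 2132 has 31 days: 284 − 31 = 253 left.
December 2131 has 31 days: 253 − 31 = 222 left.
November 2131 has 30 days: 222 − 30 = 192 left.
October 2131 has 31 days: 192 − 31 = 161 left.
September 2131 has 30 days: 161 − 30 = 131 left.
August 2131 has 31 days: 131 − 31 = 100 left.
July 2131 has 31 days: 100 − 31 = 69 left.
June 2131 has 30 days: 69 − 30 = 39 left.
May 2131 has 31 days: 39 − 31 = 8 left.
April 2131 has 30 days; 30 − 8 = 22 → April 22, 2131.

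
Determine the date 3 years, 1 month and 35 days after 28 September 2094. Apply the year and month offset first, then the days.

Advancing 3 years, 1 month and 35 days from September 28, 2094: first the month/year part, then the days.
+3 years → 2097; month 9 + 1 = 10 → October 2097.
Day 28 is valid in October, giving October 28, 2097.
Now add 35 days from October 28, 2097.
October has 31 days, so 31 − 28 = 3 days remain after October 28, 2097; 35 − 3 = 32 left.
November 2097 has 30 days: 32 − 30 = 2 left.
2 days into December 2097 → December 2, 2097.

December 2, 2097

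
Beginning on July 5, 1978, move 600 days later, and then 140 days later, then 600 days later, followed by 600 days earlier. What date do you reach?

Advancing 600 days from July 5, 1978:
July has 31 days, so 31 − 5 = 26 days remain after July 5, 1978; 600 − 26 = 574 left.
August 1978 has 31 days: 574 − 31 = 543 left.
September 1978 has 30 days: 543 − 30 = 513 left.
October 1978 has 31 days: 513 − 31 = 482 left.
November 1978 has 30 days: 482 − 30 = 452 left.
December 1978 has 31 days: 452 − 31 = 421 left.
January 1979 has 31 days: 421 − 31 = 390 left.
February 1979 has 28 days (1979 is not a leap year): 390 − 28 = 362 left.
March 1979 has 31 days: 362 − 31 = 331 left.
April 1979 has 30 days: 331 − 30 = 301 left.
May 1979 has 31 days: 301 − 31 = 270 left.
June 1979 has 30 days: 270 − 30 = 240 left.
July 1979 has 31 days: 240 − 31 = 209 left.
August 1979 has 31 days: 209 − 31 = 178 left.
September 1979 has 30 days: 178 − 30 = 148 left.
October 1979 has 31 days: 148 − 31 = 117 left.
November 1979 has 30 days: 117 − 30 = 87 left.
December 1979 has 31 days: 87 − 31 = 56 left.
January 1980 has 31 days: 56 − 31 = 25 left.
25 days into February 1980 → February 25, 1980.
Advancing 140 days from February 25, 1980:
February has 29 days, so 29 − 25 = 4 days remain after February 25, 1980; 140 − 4 = 136 left.
March 1980 has 31 days: 136 − 31 = 105 left.
April 1980 has 30 days: 105 − 30 = 75 left.
May 1980 has 31 days: 75 − 31 = 44 left.
June 1980 has 30 days: 44 − 30 = 14 left.
14 days into July 1980 → July 14, 1980.
Counting forward 600 days from July 14, 1980:
July has 31 days, so 31 − 14 = 17 days remain after July 14, 1980; 600 − 17 = 583 left.
August 1980 has 31 days: 583 − 31 = 552 left.
September 1980 has 30 days: 552 − 30 = 522 left.
October 1980 has 31 days: 522 − 31 = 491 left.
November 1980 has 30 days: 491 − 30 = 461 left.
December 1980 has 31 days: 461 − 31 = 430 left.
January 1981 has 31 days: 430 − 31 = 399 left.
February 1981 has 28 days (1981 is not a leap year): 399 − 28 = 371 left.
March 1981 has 31 days: 371 − 31 = 340 left.
April 1981 has 30 days: 340 − 30 = 310 left.
May 1981 has 31 days: 310 − 31 = 279 left.
June 1981 has 30 days: 279 − 30 = 249 left.
July 1981 has 31 days: 249 − 31 = 218 left.
August 1981 has 31 days: 218 − 31 = 187 left.
September 1981 has 30 days: 187 − 30 = 157 left.
October 1981 has 31 days: 157 − 31 = 126 left.
November 1981 has 30 days: 126 − 30 = 96 left.
December 1981 has 31 days: 96 − 31 = 65 left.
January 1982 has 31 days: 65 − 31 = 34 left.
February 1982 has 28 days (1982 is not a leap year): 34 − 28 = 6 left.
6 days into March 1982 → March 6, 1982.
Counting back 600 days from March 6, 1982:
Going back 6 days from March 6, 1982 reaches the end of the previous month; 600 − 6 = 594 left.
February 1982 has 28 days (1982 is not a leap year): 594 − 28 = 566 left.
January 1982 has 31 days: 566 − 31 = 535 left.
December 1981 has 31 days: 535 − 31 = 504 left.
November 1981 has 30 days: 504 − 30 = 474 left.
October 1981 has 31 days: 474 − 31 = 443 left.
September 1981 has 30 days: 443 − 30 = 413 left.
August 1981 has 31 days: 413 − 31 = 382 left.
July 1981 has 31 days: 382 − 31 = 351 left.
June 1981 has 30 days: 351 − 30 = 321 left.
May 1981 has 31 days: 321 − 31 = 290 left.
April 1981 has 30 days: 290 − 30 = 260 left.
March 1981 has 31 days: 260 − 31 = 229 left.
February 1981 has 28 days (1981 is not a leap year): 229 − 28 = 201 left.
January 1981 has 31 days: 201 − 31 = 170 left.
December 1980 has 31 days: 170 − 31 = 139 left.
November 1980 has 30 days: 139 − 30 = 109 left.
October 1980 has 31 days: 109 − 31 = 78 left.
September 1980 has 30 days: 78 − 30 = 48 left.
August 1980 has 31 days: 48 − 31 = 17 left.
July 1980 has 31 days; 31 − 17 = 14 → July 14, 1980.

July 14, 1980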